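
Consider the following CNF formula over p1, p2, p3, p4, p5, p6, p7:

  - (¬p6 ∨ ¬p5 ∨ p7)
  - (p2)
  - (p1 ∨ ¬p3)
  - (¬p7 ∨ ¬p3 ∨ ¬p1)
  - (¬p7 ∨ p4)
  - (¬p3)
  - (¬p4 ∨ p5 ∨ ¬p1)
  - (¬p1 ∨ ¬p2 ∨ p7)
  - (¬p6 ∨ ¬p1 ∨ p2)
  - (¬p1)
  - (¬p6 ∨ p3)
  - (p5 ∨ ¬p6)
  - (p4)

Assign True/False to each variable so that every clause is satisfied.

p1=F, p2=T, p3=F, p4=T, p5=T, p6=F, p7=F

Check each clause:
  1. (¬p5 ∨ ¬p6 ∨ p7) — ¬p6 is true.
  2. (p2) — p2 is true.
  3. (p1 ∨ ¬p3) — ¬p3 is true.
  4. (¬p1 ∨ ¬p7 ∨ ¬p3) — ¬p7 is true.
  5. (p4 ∨ ¬p7) — ¬p7 is true.
  6. (¬p3) — ¬p3 is true.
  7. (¬p1 ∨ p5 ∨ ¬p4) — p5 is true.
  8. (¬p1 ∨ p7 ∨ ¬p2) — ¬p1 is true.
  9. (p2 ∨ ¬p1 ∨ ¬p6) — p2 is true.
  10. (¬p1) — ¬p1 is true.
  11. (p3 ∨ ¬p6) — ¬p6 is true.
  12. (p5 ∨ ¬p6) — ¬p6 is true.
  13. (p4) — p4 is true.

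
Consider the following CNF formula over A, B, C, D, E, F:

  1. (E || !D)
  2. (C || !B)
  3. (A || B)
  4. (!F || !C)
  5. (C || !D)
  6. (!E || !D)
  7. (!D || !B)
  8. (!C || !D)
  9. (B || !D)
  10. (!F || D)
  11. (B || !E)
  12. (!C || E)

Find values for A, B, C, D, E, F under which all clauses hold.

A=True, B=True, C=True, D=False, E=True, F=False

Check each clause:
  1. (!D || E) — !D is true.
  2. (C || !B) — C is true.
  3. (A || B) — A is true.
  4. (!C || !F) — !F is true.
  5. (!D || C) — C is true.
  6. (!D || !E) — !D is true.
  7. (!D || !B) — !D is true.
  8. (!C || !D) — !D is true.
  9. (B || !D) — B is true.
  10. (D || !F) — !F is true.
  11. (!E || B) — B is true.
  12. (!C || E) — E is true.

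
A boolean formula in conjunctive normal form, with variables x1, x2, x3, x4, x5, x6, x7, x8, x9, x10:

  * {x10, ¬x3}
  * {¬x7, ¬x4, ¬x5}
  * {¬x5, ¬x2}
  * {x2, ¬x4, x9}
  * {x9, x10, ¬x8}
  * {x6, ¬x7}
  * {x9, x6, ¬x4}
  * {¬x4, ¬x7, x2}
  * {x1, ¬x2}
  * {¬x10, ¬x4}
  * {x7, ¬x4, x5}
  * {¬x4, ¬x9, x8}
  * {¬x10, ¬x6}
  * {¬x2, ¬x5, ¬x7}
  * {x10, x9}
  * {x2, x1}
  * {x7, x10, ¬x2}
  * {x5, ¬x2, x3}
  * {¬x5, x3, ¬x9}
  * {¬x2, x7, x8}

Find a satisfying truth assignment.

Pure literal: x1 appears only positively; assign x1 = True.
x4 occurs only negated in the remaining clauses — set x4 = False.
Try x2 = False.
Set x3 = False and propagate.
For the remaining variables, x5 = True, x6 = False, x7 = False, x8 = True, x9 = False, x10 = True works.
Every clause has at least one true literal under this assignment.
Check each clause:
  1. {¬x3, x10} — x10 is true.
  2. {¬x7, ¬x5, ¬x4} — ¬x7 is true.
  3. {¬x2, ¬x5} — ¬x2 is true.
  4. {x9, x2, ¬x4} — ¬x4 is true.
  5. {¬x8, x9, x10} — x10 is true.
  6. {¬x7, x6} — ¬x7 is true.
  7. {x9, ¬x4, x6} — ¬x4 is true.
  8. {¬x7, ¬x4, x2} — ¬x7 is true.
  9. {¬x2, x1} — x1 is true.
  10. {¬x4, ¬x10} — ¬x4 is true.
  11. {x7, ¬x4, x5} — ¬x4 is true.
  12. {¬x9, ¬x4, x8} — x8 is true.
  13. {¬x6, ¬x10} — ¬x6 is true.
  14. {¬x7, ¬x5, ¬x2} — ¬x7 is true.
  15. {x9, x10} — x10 is true.
  16. {x1, x2} — x1 is true.
  17. {x7, ¬x2, x10} — x10 is true.
  18. {x3, x5, ¬x2} — x5 is true.
  19. {¬x9, ¬x5, x3} — ¬x9 is true.
  20. {¬x2, x8, x7} — x8 is true.

x1 = True  x2 = False  x3 = False  x4 = False  x5 = True  x6 = False  x7 = False  x8 = True  x9 = False  x10 = True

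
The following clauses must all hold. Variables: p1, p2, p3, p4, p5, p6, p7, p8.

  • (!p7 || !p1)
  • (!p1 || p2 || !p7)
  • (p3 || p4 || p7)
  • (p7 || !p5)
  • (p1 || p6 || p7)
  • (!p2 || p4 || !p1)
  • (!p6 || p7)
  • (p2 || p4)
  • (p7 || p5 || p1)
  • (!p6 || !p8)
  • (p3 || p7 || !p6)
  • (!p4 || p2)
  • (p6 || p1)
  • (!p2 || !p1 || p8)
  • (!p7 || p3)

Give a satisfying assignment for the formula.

p3 occurs only positively in the remaining clauses — set p3 = True.
Branch on p1: take p1 = False.
  then p6 is forced to True.
  then p7 is forced to True.
  then p8 is forced to False.
For the remaining variables, p2 = True, p4 = True, p5 = False works.

p1 = F, p2 = T, p3 = T, p4 = T, p5 = F, p6 = T, p7 = T, p8 = F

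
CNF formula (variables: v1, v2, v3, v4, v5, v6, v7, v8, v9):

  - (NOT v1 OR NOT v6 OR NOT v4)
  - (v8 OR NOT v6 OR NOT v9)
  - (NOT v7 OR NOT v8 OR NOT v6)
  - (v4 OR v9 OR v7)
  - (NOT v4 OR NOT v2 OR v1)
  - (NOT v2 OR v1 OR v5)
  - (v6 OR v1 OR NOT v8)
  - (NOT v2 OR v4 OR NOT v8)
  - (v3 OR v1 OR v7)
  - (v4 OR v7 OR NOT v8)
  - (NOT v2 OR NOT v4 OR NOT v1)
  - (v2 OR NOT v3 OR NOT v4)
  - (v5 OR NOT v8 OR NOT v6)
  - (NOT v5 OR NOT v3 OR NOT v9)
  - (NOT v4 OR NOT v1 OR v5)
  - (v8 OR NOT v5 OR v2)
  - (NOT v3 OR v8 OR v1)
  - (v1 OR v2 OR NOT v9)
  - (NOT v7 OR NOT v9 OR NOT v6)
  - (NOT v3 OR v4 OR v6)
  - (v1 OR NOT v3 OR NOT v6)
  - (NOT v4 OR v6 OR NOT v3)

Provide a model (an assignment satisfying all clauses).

Set v1 = False and propagate.
Branch on v2: take v2 = True.
  then v4 is forced to False.
  then v5 is forced to True.
  then v8 is forced to False.
  then v3 is forced to False.
  then v7 is forced to True.
For the remaining variables, v6 = True, v9 = False works.

v1 = 0, v2 = 1, v3 = 0, v4 = 0, v5 = 1, v6 = 1, v7 = 1, v8 = 0, v9 = 0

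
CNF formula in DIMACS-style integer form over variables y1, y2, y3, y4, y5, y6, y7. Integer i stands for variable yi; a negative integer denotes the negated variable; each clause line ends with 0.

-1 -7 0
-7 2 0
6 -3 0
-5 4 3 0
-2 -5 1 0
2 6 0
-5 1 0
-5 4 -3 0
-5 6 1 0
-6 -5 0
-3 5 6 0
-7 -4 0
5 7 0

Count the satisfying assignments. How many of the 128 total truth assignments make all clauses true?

4

The models are:
  y1=0 y2=1 y3=0 y4=0 y5=0 y6=0 y7=1
  y1=0 y2=1 y3=0 y4=0 y5=0 y6=1 y7=1
  y1=0 y2=1 y3=1 y4=0 y5=0 y6=1 y7=1
  y1=1 y2=1 y3=0 y4=1 y5=1 y6=0 y7=0
Count: 4.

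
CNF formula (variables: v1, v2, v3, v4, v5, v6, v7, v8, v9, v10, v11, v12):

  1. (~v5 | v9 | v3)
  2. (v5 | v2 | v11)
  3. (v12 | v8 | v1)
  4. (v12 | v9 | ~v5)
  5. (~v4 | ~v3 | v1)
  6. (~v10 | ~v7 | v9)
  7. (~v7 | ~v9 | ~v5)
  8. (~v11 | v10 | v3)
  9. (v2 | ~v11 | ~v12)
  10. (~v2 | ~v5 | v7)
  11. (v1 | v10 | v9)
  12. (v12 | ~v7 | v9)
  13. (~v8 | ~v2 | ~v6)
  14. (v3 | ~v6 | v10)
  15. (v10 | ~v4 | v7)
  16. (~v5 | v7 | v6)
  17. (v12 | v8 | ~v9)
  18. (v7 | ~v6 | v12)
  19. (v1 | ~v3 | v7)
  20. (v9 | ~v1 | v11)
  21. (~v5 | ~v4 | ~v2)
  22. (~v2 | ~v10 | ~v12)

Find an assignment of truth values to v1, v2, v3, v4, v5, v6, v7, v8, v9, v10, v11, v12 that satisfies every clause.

v1=0, v2=1, v3=0, v4=0, v5=0, v6=0, v7=0, v8=1, v9=1, v10=1, v11=0, v12=0

v4 occurs only negated in the remaining clauses — set v4 = False.
Try v1 = False.
The remaining clauses are satisfied by v2 = True, v3 = False, v5 = False, v6 = False, v7 = False, v8 = True, v9 = True, v10 = True, v11 = False, v12 = False.
Check each clause:
  1. (v9 | ~v5 | v3) — v9 is true.
  2. (v2 | v11 | v5) — v2 is true.
  3. (v8 | v12 | v1) — v8 is true.
  4. (v12 | ~v5 | v9) — v9 is true.
  5. (~v4 | v1 | ~v3) — ~v4 is true.
  6. (~v7 | v9 | ~v10) — ~v7 is true.
  7. (~v7 | ~v5 | ~v9) — ~v7 is true.
  8. (v10 | v3 | ~v11) — v10 is true.
  9. (~v11 | v2 | ~v12) — v2 is true.
  10. (~v5 | ~v2 | v7) — ~v5 is true.
  11. (v10 | v9 | v1) — v9 is true.
  12. (~v7 | v12 | v9) — ~v7 is true.
  13. (~v2 | ~v8 | ~v6) — ~v6 is true.
  14. (v3 | v10 | ~v6) — ~v6 is true.
  15. (~v4 | v10 | v7) — v10 is true.
  16. (~v5 | v6 | v7) — ~v5 is true.
  17. (v12 | v8 | ~v9) — v8 is true.
  18. (~v6 | v12 | v7) — ~v6 is true.
  19. (~v3 | v7 | v1) — ~v3 is true.
  20. (v9 | v11 | ~v1) — v9 is true.
  21. (~v2 | ~v4 | ~v5) — ~v5 is true.
  22. (~v12 | ~v2 | ~v10) — ~v12 is true.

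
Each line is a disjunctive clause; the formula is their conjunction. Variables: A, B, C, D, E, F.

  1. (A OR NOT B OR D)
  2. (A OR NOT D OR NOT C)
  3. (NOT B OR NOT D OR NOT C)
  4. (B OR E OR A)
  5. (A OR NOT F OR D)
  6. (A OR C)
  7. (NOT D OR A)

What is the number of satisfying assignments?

Split on A, then D.
  A=1, D=1: E, F free; 3 ways for (B,C) × 2^2 = 12.
  A=1, D=0: B, C, E, F free → 2^4 = 16.
  A=0, D=1: a clause becomes empty — 0.
  A=0, D=0: remaining (B,C,E,F) ∈ {(0,1,1,0)} — 1.
Total: 12 + 16 + 0 + 1 = 29.

29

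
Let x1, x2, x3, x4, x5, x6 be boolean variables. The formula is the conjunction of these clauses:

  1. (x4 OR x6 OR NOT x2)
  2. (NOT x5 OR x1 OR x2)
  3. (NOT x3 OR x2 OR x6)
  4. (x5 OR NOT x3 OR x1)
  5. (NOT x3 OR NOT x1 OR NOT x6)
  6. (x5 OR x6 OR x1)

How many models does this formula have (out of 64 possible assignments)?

26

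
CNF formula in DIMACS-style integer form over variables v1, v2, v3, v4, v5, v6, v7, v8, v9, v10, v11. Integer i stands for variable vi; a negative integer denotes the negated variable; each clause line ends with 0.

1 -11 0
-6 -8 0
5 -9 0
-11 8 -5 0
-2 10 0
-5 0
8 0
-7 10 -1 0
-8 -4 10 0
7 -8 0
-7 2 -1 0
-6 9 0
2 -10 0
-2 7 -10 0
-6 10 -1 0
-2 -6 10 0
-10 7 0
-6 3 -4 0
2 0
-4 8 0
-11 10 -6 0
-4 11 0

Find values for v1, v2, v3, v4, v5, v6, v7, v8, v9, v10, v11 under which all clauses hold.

v1=1  v2=1  v3=1  v4=0  v5=0  v6=0  v7=1  v8=1  v9=0  v10=1  v11=1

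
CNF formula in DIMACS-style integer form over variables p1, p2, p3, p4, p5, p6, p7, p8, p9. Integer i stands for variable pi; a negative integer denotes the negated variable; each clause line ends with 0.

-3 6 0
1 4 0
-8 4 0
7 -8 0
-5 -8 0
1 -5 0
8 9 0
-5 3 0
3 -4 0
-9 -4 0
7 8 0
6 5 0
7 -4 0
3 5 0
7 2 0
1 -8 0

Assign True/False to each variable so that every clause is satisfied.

p1 = T, p2 = T, p3 = T, p4 = F, p5 = F, p6 = T, p7 = T, p8 = F, p9 = T

Check each clause:
  1. (p6 ∨ ¬p3) — p6 is true.
  2. (p1 ∨ p4) — p1 is true.
  3. (p4 ∨ ¬p8) — ¬p8 is true.
  4. (¬p8 ∨ p7) — ¬p8 is true.
  5. (¬p8 ∨ ¬p5) — ¬p8 is true.
  6. (¬p5 ∨ p1) — p1 is true.
  7. (p9 ∨ p8) — p9 is true.
  8. (¬p5 ∨ p3) — p3 is true.
  9. (p3 ∨ ¬p4) — p3 is true.
  10. (¬p4 ∨ ¬p9) — ¬p4 is true.
  11. (p8 ∨ p7) — p7 is true.
  12. (p6 ∨ p5) — p6 is true.
  13. (¬p4 ∨ p7) — ¬p4 is true.
  14. (p3 ∨ p5) — p3 is true.
  15. (p7 ∨ p2) — p2 is true.
  16. (p1 ∨ ¬p8) — ¬p8 is true.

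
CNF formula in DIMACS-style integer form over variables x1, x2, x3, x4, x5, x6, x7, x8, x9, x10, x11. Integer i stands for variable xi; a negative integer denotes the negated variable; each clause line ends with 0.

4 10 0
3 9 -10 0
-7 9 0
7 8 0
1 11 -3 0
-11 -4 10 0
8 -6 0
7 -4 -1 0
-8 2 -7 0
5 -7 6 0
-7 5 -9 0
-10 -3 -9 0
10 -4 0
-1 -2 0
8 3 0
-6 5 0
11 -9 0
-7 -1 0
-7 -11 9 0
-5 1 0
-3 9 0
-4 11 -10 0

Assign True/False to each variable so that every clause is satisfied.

x1=F, x2=T, x3=F, x4=T, x5=F, x6=F, x7=F, x8=T, x9=T, x10=T, x11=T

Check each clause:
  1. (x10 || x4) — x10 is true.
  2. (x3 || !x10 || x9) — x9 is true.
  3. (x9 || !x7) — !x7 is true.
  4. (x7 || x8) — x8 is true.
  5. (x11 || !x3 || x1) — x11 is true.
  6. (x10 || !x4 || !x11) — x10 is true.
  7. (!x6 || x8) — x8 is true.
  8. (x7 || !x1 || !x4) — !x1 is true.
  9. (!x7 || !x8 || x2) — !x7 is true.
  10. (x6 || x5 || !x7) — !x7 is true.
  11. (!x9 || !x7 || x5) — !x7 is true.
  12. (!x10 || !x3 || !x9) — !x3 is true.
  13. (!x4 || x10) — x10 is true.
  14. (!x1 || !x2) — !x1 is true.
  15. (x3 || x8) — x8 is true.
  16. (x5 || !x6) — !x6 is true.
  17. (x11 || !x9) — x11 is true.
  18. (!x7 || !x1) — !x7 is true.
  19. (x9 || !x11 || !x7) — x9 is true.
  20. (x1 || !x5) — !x5 is true.
  21. (x9 || !x3) — x9 is true.
  22. (!x10 || x11 || !x4) — x11 is true.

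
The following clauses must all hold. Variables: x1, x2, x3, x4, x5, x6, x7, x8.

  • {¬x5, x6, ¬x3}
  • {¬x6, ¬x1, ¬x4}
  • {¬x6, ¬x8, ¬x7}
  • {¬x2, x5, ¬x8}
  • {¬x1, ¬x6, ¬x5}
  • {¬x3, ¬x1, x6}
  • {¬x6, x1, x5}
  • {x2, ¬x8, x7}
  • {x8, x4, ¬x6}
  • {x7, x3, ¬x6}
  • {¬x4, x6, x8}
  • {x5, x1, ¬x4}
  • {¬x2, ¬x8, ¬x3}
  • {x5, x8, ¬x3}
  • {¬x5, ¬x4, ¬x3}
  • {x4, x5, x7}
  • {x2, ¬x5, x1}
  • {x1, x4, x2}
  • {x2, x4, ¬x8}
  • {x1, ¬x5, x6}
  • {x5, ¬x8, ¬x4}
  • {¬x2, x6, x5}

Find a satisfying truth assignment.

x1 = True, x2 = False, x3 = False, x4 = False, x5 = False, x6 = False, x7 = True, x8 = False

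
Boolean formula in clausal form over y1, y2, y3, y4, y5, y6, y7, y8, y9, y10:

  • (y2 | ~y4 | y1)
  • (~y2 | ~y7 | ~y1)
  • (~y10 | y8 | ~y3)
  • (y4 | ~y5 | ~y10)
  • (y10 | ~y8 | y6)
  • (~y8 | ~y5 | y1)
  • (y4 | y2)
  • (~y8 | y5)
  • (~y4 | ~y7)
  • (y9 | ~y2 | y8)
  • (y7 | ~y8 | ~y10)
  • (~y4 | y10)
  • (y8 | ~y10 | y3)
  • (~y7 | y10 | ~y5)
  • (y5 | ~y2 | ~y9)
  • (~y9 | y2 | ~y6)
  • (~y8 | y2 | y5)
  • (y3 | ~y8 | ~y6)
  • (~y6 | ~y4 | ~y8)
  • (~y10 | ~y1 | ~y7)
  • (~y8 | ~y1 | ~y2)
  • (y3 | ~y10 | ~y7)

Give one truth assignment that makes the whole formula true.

Try y1 = True.
For the remaining variables, y2 = True, y3 = True, y4 = False, y5 = True, y6 = True, y7 = False, y8 = False, y9 = True, y10 = False works.

y1=True, y2=True, y3=True, y4=False, y5=True, y6=True, y7=False, y8=False, y9=True, y10=False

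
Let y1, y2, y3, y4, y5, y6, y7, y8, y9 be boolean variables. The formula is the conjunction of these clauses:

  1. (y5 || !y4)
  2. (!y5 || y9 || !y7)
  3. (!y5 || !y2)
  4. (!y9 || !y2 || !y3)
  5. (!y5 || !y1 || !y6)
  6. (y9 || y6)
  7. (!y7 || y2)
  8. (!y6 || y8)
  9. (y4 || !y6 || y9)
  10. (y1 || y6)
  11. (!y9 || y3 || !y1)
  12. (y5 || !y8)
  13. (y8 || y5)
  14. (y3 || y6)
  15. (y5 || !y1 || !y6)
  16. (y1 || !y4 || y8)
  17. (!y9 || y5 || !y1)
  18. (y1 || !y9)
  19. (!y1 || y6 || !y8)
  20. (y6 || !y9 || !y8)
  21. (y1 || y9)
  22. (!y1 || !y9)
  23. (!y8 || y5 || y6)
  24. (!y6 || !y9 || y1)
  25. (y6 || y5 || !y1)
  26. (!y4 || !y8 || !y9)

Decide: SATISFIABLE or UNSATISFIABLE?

UNSATISFIABLE

y1 = True:
  propagation gives y9=False, y6=True, y5=False; an empty clause results — contradiction.
y1 = False:
  propagation gives y6=True, y8=True, y5=True, y2=False; an empty clause results — contradiction.
Every branch closes, so no satisfying assignment exists.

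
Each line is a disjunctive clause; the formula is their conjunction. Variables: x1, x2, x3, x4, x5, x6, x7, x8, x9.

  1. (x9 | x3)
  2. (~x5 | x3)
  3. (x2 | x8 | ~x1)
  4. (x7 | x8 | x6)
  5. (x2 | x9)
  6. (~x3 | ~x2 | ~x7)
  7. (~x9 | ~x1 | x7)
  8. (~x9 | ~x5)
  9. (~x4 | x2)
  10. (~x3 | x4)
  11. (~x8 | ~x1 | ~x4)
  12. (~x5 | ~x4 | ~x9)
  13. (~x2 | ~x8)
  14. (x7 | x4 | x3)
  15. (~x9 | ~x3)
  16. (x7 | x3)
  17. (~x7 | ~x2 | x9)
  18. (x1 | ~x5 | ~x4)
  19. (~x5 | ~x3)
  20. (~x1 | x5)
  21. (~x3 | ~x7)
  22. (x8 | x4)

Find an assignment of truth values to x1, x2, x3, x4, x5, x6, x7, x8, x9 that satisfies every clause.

Try x1 = False.
Branch on x2: take x2 = False.
  then x9 is forced to True.
  then x5 is forced to False.
  then x4 is forced to False.
  then x3 is forced to False.
  then x7 is forced to True.
  then x8 is forced to True.
x6 is now unconstrained; take x6 = False.
Check each clause:
  1. (x3 | x9) — x9 is true.
  2. (~x5 | x3) — ~x5 is true.
  3. (x8 | ~x1 | x2) — x8 is true.
  4. (x6 | x7 | x8) — x8 is true.
  5. (x9 | x2) — x9 is true.
  6. (~x7 | ~x2 | ~x3) — ~x3 is true.
  7. (~x9 | x7 | ~x1) — x7 is true.
  8. (~x9 | ~x5) — ~x5 is true.
  9. (~x4 | x2) — ~x4 is true.
  10. (~x3 | x4) — ~x3 is true.
  11. (~x8 | ~x1 | ~x4) — ~x4 is true.
  12. (~x4 | ~x5 | ~x9) — ~x5 is true.
  13. (~x8 | ~x2) — ~x2 is true.
  14. (x3 | x7 | x4) — x7 is true.
  15. (~x9 | ~x3) — ~x3 is true.
  16. (x7 | x3) — x7 is true.
  17. (x9 | ~x2 | ~x7) — x9 is true.
  18. (~x4 | ~x5 | x1) — ~x5 is true.
  19. (~x5 | ~x3) — ~x5 is true.
  20. (~x1 | x5) — ~x1 is true.
  21. (~x3 | ~x7) — ~x3 is true.
  22. (x4 | x8) — x8 is true.

x1=False, x2=False, x3=False, x4=False, x5=False, x6=False, x7=True, x8=True, x9=True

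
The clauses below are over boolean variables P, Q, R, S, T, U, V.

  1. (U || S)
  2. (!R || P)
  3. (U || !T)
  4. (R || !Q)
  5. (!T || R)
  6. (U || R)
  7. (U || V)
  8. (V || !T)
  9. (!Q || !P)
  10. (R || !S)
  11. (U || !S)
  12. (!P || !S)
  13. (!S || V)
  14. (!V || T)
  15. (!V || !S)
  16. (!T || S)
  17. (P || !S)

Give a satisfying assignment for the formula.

P=1, Q=0, R=0, S=0, T=0, U=1, V=0

Q occurs only negated in the remaining clauses — set Q = False.
Pure literal: U appears only positively; assign U = True.
Try P = True.
  then S is forced to False.
  then T is forced to False.
  then V is forced to False.
R is now unconstrained; take R = False.
Every clause has at least one true literal under this assignment.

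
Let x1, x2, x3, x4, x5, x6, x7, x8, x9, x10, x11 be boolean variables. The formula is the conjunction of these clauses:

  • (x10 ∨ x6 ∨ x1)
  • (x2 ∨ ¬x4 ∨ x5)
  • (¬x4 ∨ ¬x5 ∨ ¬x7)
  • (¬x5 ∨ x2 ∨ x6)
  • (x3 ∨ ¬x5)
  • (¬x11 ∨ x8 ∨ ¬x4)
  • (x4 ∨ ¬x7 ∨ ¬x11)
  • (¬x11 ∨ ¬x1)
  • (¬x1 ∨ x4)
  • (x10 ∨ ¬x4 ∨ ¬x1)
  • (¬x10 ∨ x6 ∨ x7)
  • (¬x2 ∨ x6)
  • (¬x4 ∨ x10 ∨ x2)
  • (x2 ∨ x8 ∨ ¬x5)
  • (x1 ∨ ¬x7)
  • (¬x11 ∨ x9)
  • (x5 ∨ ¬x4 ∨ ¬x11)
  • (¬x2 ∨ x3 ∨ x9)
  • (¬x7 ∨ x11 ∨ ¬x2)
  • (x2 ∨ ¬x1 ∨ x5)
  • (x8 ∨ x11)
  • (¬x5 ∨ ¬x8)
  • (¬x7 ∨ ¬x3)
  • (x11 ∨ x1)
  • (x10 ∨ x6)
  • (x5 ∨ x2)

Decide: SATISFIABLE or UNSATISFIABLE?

x6 occurs only positively in the remaining clauses — set x6 = True.
x9 occurs only positively in the remaining clauses — set x9 = True.
Branch on x1: take x1 = True.
  then x11 is forced to False.
  then x4 is forced to True.
  then x10 is forced to True.
  then x8 is forced to True.
  then x5 is forced to False.
  then x2 is forced to True.
  then x7 is forced to False.
x3 is now unconstrained; take x3 = True.
Every clause has at least one true literal under this assignment.
So x1=T  x2=T  x3=T  x4=T  x5=F  x6=T  x7=F  x8=T  x9=T  x10=T  x11=F is a satisfying assignment.

SATISFIABLE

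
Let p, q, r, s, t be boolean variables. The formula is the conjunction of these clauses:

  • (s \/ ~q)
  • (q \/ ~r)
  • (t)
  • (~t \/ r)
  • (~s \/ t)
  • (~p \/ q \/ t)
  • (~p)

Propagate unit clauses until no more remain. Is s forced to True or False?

(t) is a unit clause: t = True.
From (r \/ ~t) and t = True: r = True.
(q \/ ~r): since r = True, the clause reduces to (q). q = True.
From (~q \/ s) and q = True: s = True.

True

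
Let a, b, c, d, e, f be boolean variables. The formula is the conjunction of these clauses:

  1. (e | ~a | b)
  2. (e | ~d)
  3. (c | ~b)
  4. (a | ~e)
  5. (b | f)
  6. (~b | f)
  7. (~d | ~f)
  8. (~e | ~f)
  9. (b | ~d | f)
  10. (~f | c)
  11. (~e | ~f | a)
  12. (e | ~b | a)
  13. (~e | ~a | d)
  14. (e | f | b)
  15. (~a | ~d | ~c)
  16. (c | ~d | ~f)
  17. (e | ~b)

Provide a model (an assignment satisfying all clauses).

a=0, b=0, c=1, d=0, e=0, f=1

Check each clause:
  1. (b | ~a | e) — ~a is true.
  2. (e | ~d) — ~d is true.
  3. (c | ~b) — c is true.
  4. (~e | a) — ~e is true.
  5. (f | b) — f is true.
  6. (f | ~b) — ~b is true.
  7. (~d | ~f) — ~d is true.
  8. (~f | ~e) — ~e is true.
  9. (~d | f | b) — ~d is true.
  10. (~f | c) — c is true.
  11. (a | ~f | ~e) — ~e is true.
  12. (~b | a | e) — ~b is true.
  13. (~e | ~a | d) — ~e is true.
  14. (b | f | e) — f is true.
  15. (~d | ~c | ~a) — ~d is true.
  16. (~f | c | ~d) — c is true.
  17. (~b | e) — ~b is true.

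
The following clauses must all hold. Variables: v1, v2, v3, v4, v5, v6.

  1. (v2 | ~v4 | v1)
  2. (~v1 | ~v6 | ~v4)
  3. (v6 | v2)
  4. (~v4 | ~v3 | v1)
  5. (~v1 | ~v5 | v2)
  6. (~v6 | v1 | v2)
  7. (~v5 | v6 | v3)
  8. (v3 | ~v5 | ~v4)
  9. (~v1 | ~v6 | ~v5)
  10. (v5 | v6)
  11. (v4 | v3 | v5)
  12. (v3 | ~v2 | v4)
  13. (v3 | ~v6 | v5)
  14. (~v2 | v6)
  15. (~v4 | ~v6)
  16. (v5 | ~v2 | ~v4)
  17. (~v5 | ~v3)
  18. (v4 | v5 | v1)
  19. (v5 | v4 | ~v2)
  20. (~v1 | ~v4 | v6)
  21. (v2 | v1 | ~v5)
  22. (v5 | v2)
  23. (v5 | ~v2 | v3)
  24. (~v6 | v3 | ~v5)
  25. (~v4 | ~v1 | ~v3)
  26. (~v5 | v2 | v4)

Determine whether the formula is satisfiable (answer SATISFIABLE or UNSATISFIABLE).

UNSATISFIABLE

v5 = True:
  propagation gives v3=False, v6=True; an empty clause results — contradiction.
v5 = False:
  propagation gives v6=True, v3=True, v4=False, v1=True; an empty clause results — contradiction.
Every branch closes, so no satisfying assignment exists.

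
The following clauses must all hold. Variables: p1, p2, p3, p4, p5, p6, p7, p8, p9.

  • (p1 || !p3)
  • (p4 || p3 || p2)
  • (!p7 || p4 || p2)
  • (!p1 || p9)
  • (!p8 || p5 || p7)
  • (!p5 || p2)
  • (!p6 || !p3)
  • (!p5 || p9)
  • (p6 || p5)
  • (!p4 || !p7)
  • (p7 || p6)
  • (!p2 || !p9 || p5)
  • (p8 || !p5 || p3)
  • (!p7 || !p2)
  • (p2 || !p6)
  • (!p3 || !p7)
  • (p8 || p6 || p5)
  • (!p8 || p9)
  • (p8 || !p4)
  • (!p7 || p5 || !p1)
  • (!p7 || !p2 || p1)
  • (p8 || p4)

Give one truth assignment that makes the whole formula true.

p1=False, p2=True, p3=False, p4=True, p5=True, p6=True, p7=False, p8=True, p9=True

Set p1 = False and propagate.
  then p3 is forced to False.
Branch on p2: take p2 = True.
  then p7 is forced to False.
  then p6 is forced to True.
The remaining clauses are satisfied by p4 = True, p5 = True, p8 = True, p9 = True.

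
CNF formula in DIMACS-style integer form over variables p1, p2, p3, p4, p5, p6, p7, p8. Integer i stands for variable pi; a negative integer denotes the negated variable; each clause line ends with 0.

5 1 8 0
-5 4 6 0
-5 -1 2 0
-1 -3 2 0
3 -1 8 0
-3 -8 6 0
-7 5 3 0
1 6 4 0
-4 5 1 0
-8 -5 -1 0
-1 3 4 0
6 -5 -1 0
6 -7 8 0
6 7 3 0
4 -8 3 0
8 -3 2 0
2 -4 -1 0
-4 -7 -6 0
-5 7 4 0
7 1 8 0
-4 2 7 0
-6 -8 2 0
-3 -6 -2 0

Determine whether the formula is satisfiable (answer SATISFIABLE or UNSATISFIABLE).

Set p1 = True and propagate.
The remaining clauses are satisfied by p2 = True, p3 = True, p4 = False, p5 = False, p6 = False, p7 = False, p8 = False.
So p1=True, p2=True, p3=True, p4=False, p5=False, p6=False, p7=False, p8=False is a satisfying assignment.

SATISFIABLE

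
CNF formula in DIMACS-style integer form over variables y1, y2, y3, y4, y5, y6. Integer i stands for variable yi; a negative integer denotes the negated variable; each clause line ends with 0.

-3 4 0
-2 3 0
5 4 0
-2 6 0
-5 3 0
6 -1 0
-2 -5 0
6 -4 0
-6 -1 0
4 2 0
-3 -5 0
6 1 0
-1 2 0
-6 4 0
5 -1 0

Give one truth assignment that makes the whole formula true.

y1=0, y2=0, y3=1, y4=1, y5=0, y6=1

Check each clause:
  1. (y4 || !y3) — y4 is true.
  2. (!y2 || y3) — y3 is true.
  3. (y5 || y4) — y4 is true.
  4. (y6 || !y2) — y6 is true.
  5. (y3 || !y5) — y3 is true.
  6. (y6 || !y1) — !y1 is true.
  7. (!y2 || !y5) — !y5 is true.
  8. (y6 || !y4) — y6 is true.
  9. (!y6 || !y1) — !y1 is true.
  10. (y4 || y2) — y4 is true.
  11. (!y3 || !y5) — !y5 is true.
  12. (y6 || y1) — y6 is true.
  13. (!y1 || y2) — !y1 is true.
  14. (!y6 || y4) — y4 is true.
  15. (y5 || !y1) — !y1 is true.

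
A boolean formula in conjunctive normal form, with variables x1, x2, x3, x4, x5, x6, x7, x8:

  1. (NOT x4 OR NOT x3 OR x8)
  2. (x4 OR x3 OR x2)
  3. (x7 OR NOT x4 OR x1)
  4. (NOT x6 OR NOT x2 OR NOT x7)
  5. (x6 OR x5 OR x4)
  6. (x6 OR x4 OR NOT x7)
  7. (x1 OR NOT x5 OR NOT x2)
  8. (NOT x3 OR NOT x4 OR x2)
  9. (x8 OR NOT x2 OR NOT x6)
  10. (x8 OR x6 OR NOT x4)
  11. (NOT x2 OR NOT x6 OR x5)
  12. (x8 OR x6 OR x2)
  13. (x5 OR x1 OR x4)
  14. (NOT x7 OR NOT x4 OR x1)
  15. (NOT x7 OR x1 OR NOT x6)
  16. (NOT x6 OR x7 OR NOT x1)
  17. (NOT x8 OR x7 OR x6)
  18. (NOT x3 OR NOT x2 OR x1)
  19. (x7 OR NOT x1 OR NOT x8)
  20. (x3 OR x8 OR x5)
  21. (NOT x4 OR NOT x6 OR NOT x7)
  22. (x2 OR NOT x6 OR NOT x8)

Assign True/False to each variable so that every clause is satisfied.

x1=True  x2=True  x3=True  x4=True  x5=False  x6=False  x7=True  x8=True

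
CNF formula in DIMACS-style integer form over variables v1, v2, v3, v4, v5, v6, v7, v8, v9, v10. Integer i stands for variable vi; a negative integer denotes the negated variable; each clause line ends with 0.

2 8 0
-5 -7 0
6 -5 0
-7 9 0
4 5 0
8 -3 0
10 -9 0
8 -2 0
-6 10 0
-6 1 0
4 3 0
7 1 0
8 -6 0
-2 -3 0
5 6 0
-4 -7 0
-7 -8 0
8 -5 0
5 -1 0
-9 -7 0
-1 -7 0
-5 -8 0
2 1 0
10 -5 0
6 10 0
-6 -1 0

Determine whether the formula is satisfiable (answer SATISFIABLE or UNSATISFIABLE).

UNSATISFIABLE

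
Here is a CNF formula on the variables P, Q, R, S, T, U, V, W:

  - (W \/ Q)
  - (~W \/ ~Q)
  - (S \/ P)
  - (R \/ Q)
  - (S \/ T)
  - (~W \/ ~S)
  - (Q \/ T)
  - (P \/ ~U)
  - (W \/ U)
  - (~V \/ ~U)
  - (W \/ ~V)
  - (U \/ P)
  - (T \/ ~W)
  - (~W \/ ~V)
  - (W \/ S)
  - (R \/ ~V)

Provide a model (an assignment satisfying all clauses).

P=T, Q=T, R=F, S=T, T=T, U=T, V=F, W=F

P occurs only positively in the remaining clauses — set P = True.
T occurs only positively in the remaining clauses — set T = True.
Try Q = True.
  then W is forced to False.
  then U is forced to True.
  then V is forced to False.
  then S is forced to True.
R is now unconstrained; take R = False.
Every clause has at least one true literal under this assignment.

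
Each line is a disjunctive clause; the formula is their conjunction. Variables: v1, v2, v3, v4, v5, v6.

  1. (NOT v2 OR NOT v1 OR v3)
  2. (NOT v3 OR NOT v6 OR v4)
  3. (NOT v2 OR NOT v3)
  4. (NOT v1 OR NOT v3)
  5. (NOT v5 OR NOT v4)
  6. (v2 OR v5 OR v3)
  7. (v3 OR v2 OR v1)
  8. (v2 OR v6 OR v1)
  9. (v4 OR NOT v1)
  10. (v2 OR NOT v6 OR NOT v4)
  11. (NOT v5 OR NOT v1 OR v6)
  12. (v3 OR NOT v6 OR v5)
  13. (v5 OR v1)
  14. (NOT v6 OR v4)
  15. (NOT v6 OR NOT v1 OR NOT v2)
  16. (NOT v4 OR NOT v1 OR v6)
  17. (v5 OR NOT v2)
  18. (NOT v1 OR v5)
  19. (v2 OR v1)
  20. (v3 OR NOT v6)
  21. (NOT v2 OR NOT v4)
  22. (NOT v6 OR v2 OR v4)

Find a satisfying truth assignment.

Set v1 = False and propagate.
  then v5 is forced to True.
  then v4 is forced to False.
  then v6 is forced to False.
  then v2 is forced to True.
  then v3 is forced to False.

v1=0, v2=1, v3=0, v4=0, v5=1, v6=0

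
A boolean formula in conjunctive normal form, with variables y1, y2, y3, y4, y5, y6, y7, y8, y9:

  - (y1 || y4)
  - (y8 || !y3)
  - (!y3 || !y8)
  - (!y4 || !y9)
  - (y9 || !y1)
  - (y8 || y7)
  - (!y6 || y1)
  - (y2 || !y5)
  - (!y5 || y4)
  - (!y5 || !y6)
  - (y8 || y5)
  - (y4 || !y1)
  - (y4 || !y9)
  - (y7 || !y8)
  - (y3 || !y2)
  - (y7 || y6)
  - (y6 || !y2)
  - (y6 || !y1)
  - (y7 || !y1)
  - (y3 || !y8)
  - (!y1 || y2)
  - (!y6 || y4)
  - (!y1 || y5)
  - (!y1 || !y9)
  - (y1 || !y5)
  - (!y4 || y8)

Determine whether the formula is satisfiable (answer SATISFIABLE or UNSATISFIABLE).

UNSATISFIABLE

y1 = True:
  propagation gives y9=True; an empty clause results — contradiction.
y1 = False:
  propagation gives y4=True, y9=False, y6=False, y7=True; an empty clause results — contradiction.
Every branch closes, so no satisfying assignment exists.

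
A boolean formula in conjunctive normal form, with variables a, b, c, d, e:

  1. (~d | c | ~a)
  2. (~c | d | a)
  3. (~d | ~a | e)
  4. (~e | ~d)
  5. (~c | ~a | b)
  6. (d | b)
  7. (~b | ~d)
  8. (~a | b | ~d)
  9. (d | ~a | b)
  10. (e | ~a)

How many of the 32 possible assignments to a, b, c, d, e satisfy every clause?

6

Satisfying assignments:
  a=F b=F c=F d=T e=F
  a=F b=F c=T d=T e=F
  a=F b=T c=F d=F e=F
  a=F b=T c=F d=F e=T
  a=T b=T c=F d=F e=T
  a=T b=T c=T d=F e=T
That's 6 in total.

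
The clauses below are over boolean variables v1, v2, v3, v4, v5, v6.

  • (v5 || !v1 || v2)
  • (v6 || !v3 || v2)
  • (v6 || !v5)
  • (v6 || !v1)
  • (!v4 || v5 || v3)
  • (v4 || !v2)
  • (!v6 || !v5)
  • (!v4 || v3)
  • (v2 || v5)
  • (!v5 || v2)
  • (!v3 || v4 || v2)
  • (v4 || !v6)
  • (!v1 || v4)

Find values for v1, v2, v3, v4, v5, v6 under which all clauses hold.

v1 occurs only negated in the remaining clauses — set v1 = False.
Try v2 = True.
  then v4 is forced to True.
  then v3 is forced to True.
Try v5 = False.
v6 is now unconstrained; take v6 = False.
Every clause has at least one true literal under this assignment.

v1 = False, v2 = True, v3 = True, v4 = True, v5 = False, v6 = False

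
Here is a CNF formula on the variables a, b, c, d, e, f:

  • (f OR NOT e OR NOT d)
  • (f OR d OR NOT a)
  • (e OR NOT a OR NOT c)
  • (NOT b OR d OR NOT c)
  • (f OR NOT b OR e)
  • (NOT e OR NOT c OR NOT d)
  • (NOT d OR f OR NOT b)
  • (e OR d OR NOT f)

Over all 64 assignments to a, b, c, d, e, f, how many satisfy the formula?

24

Case analysis on d and e:
  d=T, e=T: remaining (a,b,c,f) ∈ {(F,F,F,T); (F,T,F,T); (T,F,F,T); (T,T,F,T)} — 4.
  d=T, e=F: 9 of the 16 assignments to (a,b,c,f) work.
  d=F, e=T: 9 of the 16 assignments to (a,b,c,f) work.
  d=F, e=F: remaining (a,b,c,f) ∈ {(F,F,F,F); (F,F,T,F)} — 2.
Total: 4 + 9 + 9 + 2 = 24.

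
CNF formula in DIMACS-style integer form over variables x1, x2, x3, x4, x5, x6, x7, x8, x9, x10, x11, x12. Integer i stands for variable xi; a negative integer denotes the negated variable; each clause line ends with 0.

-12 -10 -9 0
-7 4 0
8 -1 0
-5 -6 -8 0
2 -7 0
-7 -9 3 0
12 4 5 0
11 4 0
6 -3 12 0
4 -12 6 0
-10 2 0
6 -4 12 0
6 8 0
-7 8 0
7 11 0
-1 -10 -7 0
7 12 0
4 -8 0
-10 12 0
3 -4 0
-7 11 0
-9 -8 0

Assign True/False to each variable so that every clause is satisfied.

x1 = False  x2 = True  x3 = True  x4 = True  x5 = True  x6 = True  x7 = False  x8 = False  x9 = True  x10 = False  x11 = True  x12 = True

x1 occurs only negated in the remaining clauses — set x1 = False.
Pure literal: x2 appears only positively; assign x2 = True.
Set x3 = True and propagate.
For the remaining variables, x4 = True, x5 = True, x6 = True, x7 = False, x8 = False, x9 = True, x10 = False, x11 = True, x12 = True works.
Every clause has at least one true literal under this assignment.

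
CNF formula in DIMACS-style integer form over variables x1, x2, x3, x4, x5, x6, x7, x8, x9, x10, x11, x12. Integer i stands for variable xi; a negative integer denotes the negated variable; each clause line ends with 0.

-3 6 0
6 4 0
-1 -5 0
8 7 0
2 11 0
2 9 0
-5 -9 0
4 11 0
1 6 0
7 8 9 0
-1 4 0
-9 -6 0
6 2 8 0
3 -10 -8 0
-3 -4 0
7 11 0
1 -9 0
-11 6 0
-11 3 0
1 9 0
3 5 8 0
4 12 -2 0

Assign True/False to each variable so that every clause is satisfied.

Pure literal: x7 appears only positively; assign x7 = True.
Pure literal: x10 appears only negated; assign x10 = False.
Set x1 = True and propagate.
  then x5 is forced to False.
  then x4 is forced to True.
  then x3 is forced to False.
  then x11 is forced to False.
  then x2 is forced to True.
  then x8 is forced to True.
Try x6 = False.
x9, x12 are now unconstrained; take x9 = True, x12 = True.
Every clause has at least one true literal under this assignment.

x1=True  x2=True  x3=False  x4=True  x5=False  x6=False  x7=True  x8=True  x9=True  x10=False  x11=False  x12=True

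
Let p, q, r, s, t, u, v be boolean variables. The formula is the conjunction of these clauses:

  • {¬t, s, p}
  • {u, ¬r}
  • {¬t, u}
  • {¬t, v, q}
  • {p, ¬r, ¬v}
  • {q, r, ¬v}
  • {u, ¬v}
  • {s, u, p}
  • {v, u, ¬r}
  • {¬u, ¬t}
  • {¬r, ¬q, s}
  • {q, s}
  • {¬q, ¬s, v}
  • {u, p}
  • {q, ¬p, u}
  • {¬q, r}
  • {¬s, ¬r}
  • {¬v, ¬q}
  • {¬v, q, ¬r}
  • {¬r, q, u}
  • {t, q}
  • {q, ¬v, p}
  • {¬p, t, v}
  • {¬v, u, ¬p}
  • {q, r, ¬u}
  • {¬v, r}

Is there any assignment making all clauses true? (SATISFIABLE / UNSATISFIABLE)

q = True:
  propagation gives r=True, u=True, t=False, s=True; an empty clause results — contradiction.
q = False:
  propagation gives s=True, r=False, v=False, t=False; an empty clause results — contradiction.
Every branch closes, so no satisfying assignment exists.

UNSATISFIABLE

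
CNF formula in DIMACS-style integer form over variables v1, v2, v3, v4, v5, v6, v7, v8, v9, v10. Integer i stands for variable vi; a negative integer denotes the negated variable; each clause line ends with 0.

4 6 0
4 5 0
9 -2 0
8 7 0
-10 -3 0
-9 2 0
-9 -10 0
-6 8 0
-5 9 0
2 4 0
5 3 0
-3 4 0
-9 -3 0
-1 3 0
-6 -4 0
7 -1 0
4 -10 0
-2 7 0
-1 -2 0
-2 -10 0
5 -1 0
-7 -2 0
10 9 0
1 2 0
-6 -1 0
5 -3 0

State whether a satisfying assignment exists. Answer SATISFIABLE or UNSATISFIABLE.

UNSATISFIABLE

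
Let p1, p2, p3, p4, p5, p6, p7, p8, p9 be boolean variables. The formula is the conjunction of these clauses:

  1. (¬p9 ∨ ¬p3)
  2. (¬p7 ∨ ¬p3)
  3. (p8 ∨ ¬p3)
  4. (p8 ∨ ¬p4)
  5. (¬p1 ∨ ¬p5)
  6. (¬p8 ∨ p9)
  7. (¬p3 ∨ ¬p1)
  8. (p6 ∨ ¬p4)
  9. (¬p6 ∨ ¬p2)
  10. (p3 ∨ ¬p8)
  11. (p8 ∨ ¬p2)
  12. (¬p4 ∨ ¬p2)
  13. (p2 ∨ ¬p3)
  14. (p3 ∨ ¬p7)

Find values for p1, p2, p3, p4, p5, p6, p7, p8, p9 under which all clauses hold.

Pure literal: p4 appears only negated; assign p4 = False.
Pure literal: p5 appears only negated; assign p5 = False.
Set p1 = True and propagate.
  then p3 is forced to False.
  then p8 is forced to False.
  then p2 is forced to False.
  then p7 is forced to False.
p6, p9 are now unconstrained; take p6 = True, p9 = True.
Every clause has at least one true literal under this assignment.

p1=True, p2=False, p3=False, p4=False, p5=False, p6=True, p7=False, p8=False, p9=True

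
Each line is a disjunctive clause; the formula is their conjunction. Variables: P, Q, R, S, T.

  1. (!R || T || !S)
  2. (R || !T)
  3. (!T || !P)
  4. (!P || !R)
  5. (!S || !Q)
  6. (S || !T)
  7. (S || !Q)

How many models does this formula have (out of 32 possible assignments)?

The models are:
  P=F Q=F R=F S=F T=F
  P=F Q=F R=F S=T T=F
  P=F Q=F R=T S=F T=F
  P=F Q=F R=T S=T T=T
  P=T Q=F R=F S=F T=F
  P=T Q=F R=F S=T T=F
Count: 6.

6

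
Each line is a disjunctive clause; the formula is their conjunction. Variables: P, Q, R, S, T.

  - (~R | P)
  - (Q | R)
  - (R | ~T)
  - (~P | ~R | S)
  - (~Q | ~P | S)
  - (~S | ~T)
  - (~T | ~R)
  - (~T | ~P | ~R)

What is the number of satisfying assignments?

5

The models are:
  P=0 Q=1 R=0 S=0 T=0
  P=0 Q=1 R=0 S=1 T=0
  P=1 Q=0 R=1 S=1 T=0
  P=1 Q=1 R=0 S=1 T=0
  P=1 Q=1 R=1 S=1 T=0
That's 5 in total.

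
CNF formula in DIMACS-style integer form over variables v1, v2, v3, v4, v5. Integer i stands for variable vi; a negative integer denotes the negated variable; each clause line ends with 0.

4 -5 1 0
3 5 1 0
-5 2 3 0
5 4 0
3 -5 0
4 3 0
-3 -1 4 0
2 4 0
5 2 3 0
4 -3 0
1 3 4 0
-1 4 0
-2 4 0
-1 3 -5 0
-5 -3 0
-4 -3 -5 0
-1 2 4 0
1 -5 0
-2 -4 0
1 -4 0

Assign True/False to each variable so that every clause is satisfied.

v1=True, v2=False, v3=True, v4=True, v5=False

Check each clause:
  1. (NOT v5 OR v1 OR v4) — v1 is true.
  2. (v5 OR v1 OR v3) — v1 is true.
  3. (v3 OR NOT v5 OR v2) — v3 is true.
  4. (v4 OR v5) — v4 is true.
  5. (NOT v5 OR v3) — v3 is true.
  6. (v3 OR v4) — v3 is true.
  7. (NOT v3 OR NOT v1 OR v4) — v4 is true.
  8. (v4 OR v2) — v4 is true.
  9. (v3 OR v2 OR v5) — v3 is true.
  10. (NOT v3 OR v4) — v4 is true.
  11. (v1 OR v3 OR v4) — v1 is true.
  12. (NOT v1 OR v4) — v4 is true.
  13. (NOT v2 OR v4) — v4 is true.
  14. (NOT v5 OR v3 OR NOT v1) — v3 is true.
  15. (NOT v3 OR NOT v5) — NOT v5 is true.
  16. (NOT v3 OR NOT v5 OR NOT v4) — NOT v5 is true.
  17. (NOT v1 OR v4 OR v2) — v4 is true.
  18. (v1 OR NOT v5) — v1 is true.
  19. (NOT v2 OR NOT v4) — NOT v2 is true.
  20. (NOT v4 OR v1) — v1 is true.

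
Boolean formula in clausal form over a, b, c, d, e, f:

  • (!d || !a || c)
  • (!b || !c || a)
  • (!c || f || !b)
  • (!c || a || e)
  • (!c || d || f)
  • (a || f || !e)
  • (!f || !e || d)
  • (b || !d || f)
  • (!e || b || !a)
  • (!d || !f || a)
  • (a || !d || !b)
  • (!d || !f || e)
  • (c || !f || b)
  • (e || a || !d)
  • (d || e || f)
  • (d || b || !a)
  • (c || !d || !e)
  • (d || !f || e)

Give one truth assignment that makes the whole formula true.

a=T, b=T, c=F, d=F, e=T, f=F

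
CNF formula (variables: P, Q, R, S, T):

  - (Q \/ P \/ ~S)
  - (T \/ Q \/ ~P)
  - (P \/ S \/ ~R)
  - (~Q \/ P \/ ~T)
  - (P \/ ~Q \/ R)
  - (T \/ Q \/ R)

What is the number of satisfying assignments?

Split on P, then Q.
  P=T, Q=T: R, S, T free → 2^3 = 8.
  P=T, Q=F: remaining (R,S,T) ∈ {(F,F,T); (F,T,T); (T,F,T); (T,T,T)} — 4.
  P=F, Q=T: remaining (R,S,T) ∈ {(T,T,F)} — 1.
  P=F, Q=F: remaining (R,S,T) ∈ {(F,F,T)} — 1.
Total: 8 + 4 + 1 + 1 = 14.

14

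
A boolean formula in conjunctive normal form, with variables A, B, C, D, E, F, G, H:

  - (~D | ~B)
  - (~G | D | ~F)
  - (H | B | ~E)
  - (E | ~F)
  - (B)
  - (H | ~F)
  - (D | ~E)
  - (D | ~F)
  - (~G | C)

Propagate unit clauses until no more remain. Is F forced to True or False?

(B) stands alone — B = True.
From (~B | ~D) and B = True: D = False.
(~E | D) with D = False leaves only ~E, so E = False.
In (~F | E), E is now false; ~F must hold, so F = False.

False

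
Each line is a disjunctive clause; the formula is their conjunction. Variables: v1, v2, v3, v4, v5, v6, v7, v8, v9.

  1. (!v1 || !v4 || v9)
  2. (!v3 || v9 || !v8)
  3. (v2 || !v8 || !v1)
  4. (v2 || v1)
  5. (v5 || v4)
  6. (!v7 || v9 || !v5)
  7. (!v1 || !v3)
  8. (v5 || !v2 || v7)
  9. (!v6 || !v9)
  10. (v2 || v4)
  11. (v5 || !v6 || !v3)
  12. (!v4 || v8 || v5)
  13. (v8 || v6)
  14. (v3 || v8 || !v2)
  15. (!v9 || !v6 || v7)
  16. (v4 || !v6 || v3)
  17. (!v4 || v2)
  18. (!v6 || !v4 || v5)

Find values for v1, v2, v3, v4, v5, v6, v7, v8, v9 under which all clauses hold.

Set v1 = True and propagate.
  then v3 is forced to False.
Try v2 = True.
  then v8 is forced to True.
The remaining clauses are satisfied by v4 = True, v5 = False, v6 = False, v7 = True, v9 = True.

v1 = T, v2 = T, v3 = F, v4 = T, v5 = F, v6 = F, v7 = T, v8 = T, v9 = T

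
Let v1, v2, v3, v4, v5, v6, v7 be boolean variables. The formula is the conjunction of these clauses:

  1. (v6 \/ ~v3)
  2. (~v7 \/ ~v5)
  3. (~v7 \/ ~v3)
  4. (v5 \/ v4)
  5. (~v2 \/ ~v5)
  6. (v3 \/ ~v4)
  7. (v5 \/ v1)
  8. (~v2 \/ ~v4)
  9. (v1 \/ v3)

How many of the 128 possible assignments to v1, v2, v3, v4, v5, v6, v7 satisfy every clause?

Case analysis on v3 and v5:
  v3=T, v5=T: remaining (v1,v2,v4,v6,v7) ∈ {(F,F,F,T,F); (F,F,T,T,F); (T,F,F,T,F); (T,F,T,T,F)} — 4.
  v3=T, v5=F: remaining (v1,v2,v4,v6,v7) ∈ {(T,F,T,T,F)} — 1.
  v3=F, v5=T: remaining (v1,v2,v4,v6,v7) ∈ {(T,F,F,F,F); (T,F,F,T,F)} — 2.
  v3=F, v5=F: a clause becomes empty — 0.
Total: 4 + 1 + 2 + 0 = 7.

7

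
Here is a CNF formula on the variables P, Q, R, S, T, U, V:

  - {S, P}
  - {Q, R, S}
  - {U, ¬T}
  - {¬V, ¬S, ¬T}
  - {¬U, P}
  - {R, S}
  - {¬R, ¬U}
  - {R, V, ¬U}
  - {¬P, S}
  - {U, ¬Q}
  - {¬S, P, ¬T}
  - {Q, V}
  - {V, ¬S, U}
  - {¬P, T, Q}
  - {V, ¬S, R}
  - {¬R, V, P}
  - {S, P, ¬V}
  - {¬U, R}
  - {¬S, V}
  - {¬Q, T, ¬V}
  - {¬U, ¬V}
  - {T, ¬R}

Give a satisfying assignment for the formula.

P=0, Q=0, R=0, S=1, T=0, U=0, V=1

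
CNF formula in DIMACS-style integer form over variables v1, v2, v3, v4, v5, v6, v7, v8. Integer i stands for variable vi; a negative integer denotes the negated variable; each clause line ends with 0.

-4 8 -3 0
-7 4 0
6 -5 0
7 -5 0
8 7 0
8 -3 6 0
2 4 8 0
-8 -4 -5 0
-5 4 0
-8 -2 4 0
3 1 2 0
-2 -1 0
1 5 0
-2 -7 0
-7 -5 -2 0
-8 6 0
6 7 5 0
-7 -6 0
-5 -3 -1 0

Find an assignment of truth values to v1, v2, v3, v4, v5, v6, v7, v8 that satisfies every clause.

v1=T, v2=F, v3=T, v4=F, v5=F, v6=T, v7=F, v8=T

Branch on v1: take v1 = True.
  then v2 is forced to False.
Branch on v3: take v3 = True.
  then v5 is forced to False.
Branch on v4: take v4 = False.
  then v7 is forced to False.
  then v8 is forced to True.
  then v6 is forced to True.
Check each clause:
  1. (!v4 || v8 || !v3) — v8 is true.
  2. (!v7 || v4) — !v7 is true.
  3. (!v5 || v6) — !v5 is true.
  4. (!v5 || v7) — !v5 is true.
  5. (v7 || v8) — v8 is true.
  6. (v6 || v8 || !v3) — v8 is true.
  7. (v8 || v2 || v4) — v8 is true.
  8. (!v8 || !v5 || !v4) — !v5 is true.
  9. (v4 || !v5) — !v5 is true.
  10. (!v2 || v4 || !v8) — !v2 is true.
  11. (v1 || v3 || v2) — v1 is true.
  12. (!v2 || !v1) — !v2 is true.
  13. (v5 || v1) — v1 is true.
  14. (!v7 || !v2) — !v7 is true.
  15. (!v2 || !v7 || !v5) — !v7 is true.
  16. (!v8 || v6) — v6 is true.
  17. (v7 || v5 || v6) — v6 is true.
  18. (!v7 || !v6) — !v7 is true.
  19. (!v1 || !v5 || !v3) — !v5 is true.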